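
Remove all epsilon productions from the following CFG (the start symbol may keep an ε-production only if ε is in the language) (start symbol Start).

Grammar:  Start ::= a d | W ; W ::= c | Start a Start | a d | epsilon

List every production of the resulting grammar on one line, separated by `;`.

Nullable set = {Start, W}.
ε ∈ L(G) since Start is nullable, so keep Start → ε.
Add the nullable-subset variants: W → Start a Start gives Start a Start | Start a | a Start | a.

Start ::= a d | W | epsilon; W ::= c | Start a Start | Start a | a Start | a | a d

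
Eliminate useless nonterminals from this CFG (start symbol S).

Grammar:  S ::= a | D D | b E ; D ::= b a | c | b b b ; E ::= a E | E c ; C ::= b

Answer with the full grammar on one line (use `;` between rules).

Generating nonterminals: {C, D, S}.
Reachable from S after that: {D, S}.
Removed useless symbols: {C, E} and every production mentioning them.

S ::= a | D D; D ::= b a | c | b b b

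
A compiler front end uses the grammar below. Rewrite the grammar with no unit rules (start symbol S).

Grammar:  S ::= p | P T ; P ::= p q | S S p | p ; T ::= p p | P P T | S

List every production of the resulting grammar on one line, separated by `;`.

S ::= p | P T; P ::= p q | S S p | p; T ::= p | P T | p p | P P T

Unit pairs: T ⇒* {S}.
For each unit pair (A, B), copy every non-unit production of B to A, then drop all unit productions.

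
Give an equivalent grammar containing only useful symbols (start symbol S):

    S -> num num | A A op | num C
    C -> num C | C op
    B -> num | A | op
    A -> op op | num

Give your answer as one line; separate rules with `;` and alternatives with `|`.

S -> num num | A A op; A -> op op | num

Generating nonterminals: {A, B, S}.
Reachable from S after that: {A, S}.
Removed useless symbols: {B, C} and every production mentioning them.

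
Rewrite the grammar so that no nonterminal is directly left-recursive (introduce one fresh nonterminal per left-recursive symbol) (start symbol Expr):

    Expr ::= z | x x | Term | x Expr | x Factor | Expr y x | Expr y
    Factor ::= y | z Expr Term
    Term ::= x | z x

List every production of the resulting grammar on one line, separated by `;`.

Expr ::= z Expr1 | x x Expr1 | Term Expr1 | x Expr Expr1 | x Factor Expr1; Factor ::= y | z Expr Term; Term ::= x | z x; Expr1 ::= y x Expr1 | y Expr1 | ε

Directly left-recursive nonterminal: Expr.
For Expr: α = {y x, y}, β = {z, x x, Term, x Expr, x Factor}. Rewrite as Expr → β Expr1 and Expr1 → α Expr1 | ε.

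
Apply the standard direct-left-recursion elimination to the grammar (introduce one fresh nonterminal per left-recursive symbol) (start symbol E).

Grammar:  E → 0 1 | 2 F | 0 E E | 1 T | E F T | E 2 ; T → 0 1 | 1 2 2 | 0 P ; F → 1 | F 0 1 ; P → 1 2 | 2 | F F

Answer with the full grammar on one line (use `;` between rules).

E, F are directly left-recursive.
For E: α = {F T, 2}, β = {0 1, 2 F, 0 E E, 1 T}. Rewrite as E → β E' and E' → α E' | ε.
For F: α = {0 1}, β = {1}. Rewrite as F → β F' and F' → α F' | ε.

E → 0 1 E' | 2 F E' | 0 E E E' | 1 T E'; T → 0 1 | 1 2 2 | 0 P; F → 1 F'; P → 1 2 | 2 | F F; E' → F T E' | 2 E' | ε; F' → 0 1 F' | ε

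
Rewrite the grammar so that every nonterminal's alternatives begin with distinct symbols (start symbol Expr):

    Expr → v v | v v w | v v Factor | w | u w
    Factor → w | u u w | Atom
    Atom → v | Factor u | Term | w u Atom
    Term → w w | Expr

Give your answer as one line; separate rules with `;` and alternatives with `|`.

Expr has alternatives sharing prefix 'v v': factor to Expr → v v Expr1 with Expr1 → ε | w | Factor.

Expr → w | u w | v v Expr1; Factor → w | u u w | Atom; Atom → v | Factor u | Term | w u Atom; Term → w w | Expr; Expr1 → eps | w | Factor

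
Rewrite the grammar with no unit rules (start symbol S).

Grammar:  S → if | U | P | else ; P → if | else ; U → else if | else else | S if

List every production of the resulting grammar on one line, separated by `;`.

Unit pairs: S ⇒* {P, U}.
For every A with A ⇒* B via unit rules, add B's non-unit alternatives to A; then delete every rule of the form X → Y.

S → else if | else else | S if | if | else; P → if | else; U → else if | else else | S if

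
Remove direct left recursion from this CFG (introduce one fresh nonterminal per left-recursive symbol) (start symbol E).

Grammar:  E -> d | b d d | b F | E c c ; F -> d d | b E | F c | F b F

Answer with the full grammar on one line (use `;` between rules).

E, F are directly left-recursive.
For E: α = {c c}, β = {d, b d d, b F}. Rewrite as E → β E' and E' → α E' | ε.
For F: α = {c, b F}, β = {d d, b E}. Rewrite as F → β F' and F' → α F' | ε.

E -> d E' | b d d E' | b F E'; F -> d d F' | b E F'; E' -> c c E' | epsilon; F' -> c F' | b F F' | epsilon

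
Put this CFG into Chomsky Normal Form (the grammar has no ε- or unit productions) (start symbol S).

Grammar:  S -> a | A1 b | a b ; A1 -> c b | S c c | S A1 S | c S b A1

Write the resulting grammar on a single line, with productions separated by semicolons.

Introduce a nonterminal for each terminal appearing in a rule of length ≥ 2: X1 → b, X2 → a, X3 → c.
Binarize each right-hand side of length ≥ 3 by chaining fresh nonterminals (Y1, Y2, …): affected rules were A1 → S X3 X3; A1 → S A1 S; A1 → X3 S X1 A1.

S -> a | A1 X1 | X2 X1; A1 -> X3 X1 | S Y1 | S Y2 | X3 Y3; X1 -> b; X2 -> a; X3 -> c; Y1 -> X3 X3; Y2 -> A1 S; Y3 -> S Y4; Y4 -> X1 A1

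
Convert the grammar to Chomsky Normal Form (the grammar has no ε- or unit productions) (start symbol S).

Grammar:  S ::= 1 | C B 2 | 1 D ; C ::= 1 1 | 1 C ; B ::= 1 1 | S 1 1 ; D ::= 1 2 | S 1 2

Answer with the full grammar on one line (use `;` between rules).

Introduce a nonterminal for each terminal appearing in a rule of length ≥ 2: X1 → 2, X2 → 1.
Binarize each right-hand side of length ≥ 3 by chaining fresh nonterminals (Y1, Y2, …): affected rules were S → C B X1; B → S X2 X2; D → S X2 X1.

S ::= 1 | C Y1 | X2 D; C ::= X2 X2 | X2 C; B ::= X2 X2 | S Y2; D ::= X2 X1 | S Y3; X1 ::= 2; X2 ::= 1; Y1 ::= B X1; Y2 ::= X2 X2; Y3 ::= X2 X1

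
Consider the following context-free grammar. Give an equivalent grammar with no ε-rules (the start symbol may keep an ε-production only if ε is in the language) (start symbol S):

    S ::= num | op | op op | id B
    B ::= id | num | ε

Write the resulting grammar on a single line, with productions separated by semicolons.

Nullable set = {B}.
ε ∉ L(G), so no ε-production is kept.
Add the nullable-subset variants: S → id B gives id B | id.

S ::= num | op | op op | id B | id; B ::= id | num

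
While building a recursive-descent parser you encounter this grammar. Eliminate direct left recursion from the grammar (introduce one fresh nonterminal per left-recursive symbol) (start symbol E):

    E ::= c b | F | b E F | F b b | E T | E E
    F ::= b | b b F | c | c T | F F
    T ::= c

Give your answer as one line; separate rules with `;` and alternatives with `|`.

E ::= c b E' | F E' | b E F E' | F b b E'; F ::= b F' | b b F F' | c F' | c T F'; T ::= c; E' ::= T E' | E E' | ε; F' ::= F F' | ε

E, F are directly left-recursive.
For E: α = {T, E}, β = {c b, F, b E F, F b b}. Rewrite as E → β E' and E' → α E' | ε.
For F: α = {F}, β = {b, b b F, c, c T}. Rewrite as F → β F' and F' → α F' | ε.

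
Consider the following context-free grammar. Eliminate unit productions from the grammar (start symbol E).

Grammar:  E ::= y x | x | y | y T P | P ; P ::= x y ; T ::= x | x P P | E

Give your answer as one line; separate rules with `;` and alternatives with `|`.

E ::= y x | x | y | y T P | x y; P ::= x y; T ::= y x | x | y | y T P | x y | x P P

Unit pairs: E ⇒* {P}; T ⇒* {E, P}.
For every A with A ⇒* B via unit rules, add B's non-unit alternatives to A; then delete every rule of the form X → Y.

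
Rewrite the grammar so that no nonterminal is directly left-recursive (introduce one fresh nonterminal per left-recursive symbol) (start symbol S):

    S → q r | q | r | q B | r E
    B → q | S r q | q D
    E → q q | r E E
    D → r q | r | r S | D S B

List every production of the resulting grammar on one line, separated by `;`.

D is directly left-recursive.
For D: α = {S B}, β = {r q, r, r S}. Rewrite as D → β D' and D' → α D' | ε.

S → q r | q | r | q B | r E; B → q | S r q | q D; E → q q | r E E; D → r q D' | r D' | r S D'; D' → S B D' | ε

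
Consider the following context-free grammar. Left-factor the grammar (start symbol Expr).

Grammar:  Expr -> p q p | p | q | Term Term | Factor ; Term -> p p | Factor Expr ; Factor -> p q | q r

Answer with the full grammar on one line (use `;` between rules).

Expr -> q | Term Term | Factor | p Expr1; Term -> p p | Factor Expr; Factor -> p q | q r; Expr1 -> q p | ε

Expr has alternatives sharing prefix 'p': factor to Expr → p Expr1 with Expr1 → q p | ε.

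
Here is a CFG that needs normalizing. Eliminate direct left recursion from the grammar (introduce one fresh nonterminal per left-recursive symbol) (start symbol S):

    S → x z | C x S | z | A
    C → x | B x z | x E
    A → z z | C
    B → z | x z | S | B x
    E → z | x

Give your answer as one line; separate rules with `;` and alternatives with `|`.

S → x z | C x S | z | A; C → x | B x z | x E; A → z z | C; B → z B' | x z B' | S B'; E → z | x; B' → x B' | eps

Left recursion appears on B.
For B: α = {x}, β = {z, x z, S}. Rewrite as B → β B' and B' → α B' | ε.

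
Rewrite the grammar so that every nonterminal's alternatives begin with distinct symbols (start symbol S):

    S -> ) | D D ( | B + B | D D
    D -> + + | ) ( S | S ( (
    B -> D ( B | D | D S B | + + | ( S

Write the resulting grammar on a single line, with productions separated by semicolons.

S -> ) | B + B | D D S'; D -> + + | ) ( S | S ( (; B -> + + | ( S | D B'; S' -> ( | ε; B' -> ( B | ε | S B

S has alternatives sharing prefix 'D D': factor to S → D D S' with S' → ( | ε.
B has alternatives sharing prefix 'D': factor to B → D B' with B' → ( B | ε | S B.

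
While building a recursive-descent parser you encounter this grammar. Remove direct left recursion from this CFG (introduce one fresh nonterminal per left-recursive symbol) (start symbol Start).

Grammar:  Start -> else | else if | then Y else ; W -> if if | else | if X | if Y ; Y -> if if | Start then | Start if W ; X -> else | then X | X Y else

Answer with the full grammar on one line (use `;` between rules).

Left recursion appears on X.
For X: α = {Y else}, β = {else, then X}. Rewrite as X → β X1 and X1 → α X1 | ε.

Start -> else | else if | then Y else; W -> if if | else | if X | if Y; Y -> if if | Start then | Start if W; X -> else X1 | then X X1; X1 -> Y else X1 | eps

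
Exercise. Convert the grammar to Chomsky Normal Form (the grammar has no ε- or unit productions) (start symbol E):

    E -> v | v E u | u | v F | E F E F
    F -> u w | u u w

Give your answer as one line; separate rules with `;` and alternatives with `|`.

Introduce a nonterminal for each terminal appearing in a rule of length ≥ 2: X1 → v, X2 → u, X3 → w.
Binarize each right-hand side of length ≥ 3 by chaining fresh nonterminals (Y1, Y2, …): affected rules were E → X1 E X2; E → E F E F; F → X2 X2 X3.

E -> v | X1 Y1 | u | X1 F | E Y2; F -> X2 X3 | X2 Y4; X1 -> v; X2 -> u; X3 -> w; Y1 -> E X2; Y2 -> F Y3; Y3 -> E F; Y4 -> X2 X3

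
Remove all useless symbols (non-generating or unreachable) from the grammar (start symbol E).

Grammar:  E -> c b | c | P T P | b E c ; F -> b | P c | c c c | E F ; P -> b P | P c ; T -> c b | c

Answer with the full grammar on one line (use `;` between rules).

E -> c b | c | b E c

Generating nonterminals: {E, F, T}.
Reachable from E after that: {E}.
Removed useless symbols: {F, P, T} and every production mentioning them.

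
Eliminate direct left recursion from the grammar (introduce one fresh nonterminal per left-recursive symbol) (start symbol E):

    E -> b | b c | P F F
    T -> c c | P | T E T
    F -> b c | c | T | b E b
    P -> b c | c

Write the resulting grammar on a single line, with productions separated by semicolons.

Directly left-recursive nonterminal: T.
For T: α = {E T}, β = {c c, P}. Rewrite as T → β T' and T' → α T' | ε.

E -> b | b c | P F F; T -> c c T' | P T'; F -> b c | c | T | b E b; P -> b c | c; T' -> E T T' | eps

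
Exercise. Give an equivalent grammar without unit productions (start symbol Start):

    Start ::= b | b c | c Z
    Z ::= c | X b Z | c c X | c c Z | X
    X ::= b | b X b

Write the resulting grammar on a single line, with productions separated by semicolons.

Unit pairs: Z ⇒* {X}.
Replace each nonterminal's rules with the union of the non-unit rules of every nonterminal it unit-derives.

Start ::= b | b c | c Z; Z ::= c | X b Z | c c X | c c Z | b | b X b; X ::= b | b X b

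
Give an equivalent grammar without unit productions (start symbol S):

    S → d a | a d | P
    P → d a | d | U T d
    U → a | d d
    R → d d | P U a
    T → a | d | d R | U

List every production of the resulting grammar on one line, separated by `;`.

S → d a | a d | d | U T d; P → d a | d | U T d; U → a | d d; R → d d | P U a; T → a | d d | d | d R

Unit pairs: S ⇒* {P}; T ⇒* {U}.
For each unit pair (A, B), copy every non-unit production of B to A, then drop all unit productions.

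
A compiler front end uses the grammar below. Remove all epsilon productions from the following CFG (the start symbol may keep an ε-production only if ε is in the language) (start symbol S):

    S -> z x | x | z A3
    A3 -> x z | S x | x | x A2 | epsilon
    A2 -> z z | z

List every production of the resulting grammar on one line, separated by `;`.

S -> z x | x | z A3 | z; A3 -> x z | S x | x | x A2; A2 -> z z | z

The nullable symbols are {A3}.
ε ∉ L(G), so no ε-production is kept.
For each production, add variants omitting each subset of nullable occurrences: S → z A3 gives z A3 | z.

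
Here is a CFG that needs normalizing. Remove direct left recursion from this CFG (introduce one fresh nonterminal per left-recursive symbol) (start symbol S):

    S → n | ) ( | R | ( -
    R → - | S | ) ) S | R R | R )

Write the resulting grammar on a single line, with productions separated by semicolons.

S → n | ) ( | R | ( -; R → - R' | S R' | ) ) S R'; R' → R R' | ) R' | ε

R is directly left-recursive.
For R: α = {R, )}, β = {-, S, ) ) S}. Rewrite as R → β R' and R' → α R' | ε.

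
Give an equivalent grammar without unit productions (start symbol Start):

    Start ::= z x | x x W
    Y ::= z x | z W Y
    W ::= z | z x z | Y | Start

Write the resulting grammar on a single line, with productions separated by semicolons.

Unit pairs: W ⇒* {Start, Y}.
Replace each nonterminal's rules with the union of the non-unit rules of every nonterminal it unit-derives.

Start ::= z x | x x W; Y ::= z x | z W Y; W ::= z x | x x W | z W Y | z | z x z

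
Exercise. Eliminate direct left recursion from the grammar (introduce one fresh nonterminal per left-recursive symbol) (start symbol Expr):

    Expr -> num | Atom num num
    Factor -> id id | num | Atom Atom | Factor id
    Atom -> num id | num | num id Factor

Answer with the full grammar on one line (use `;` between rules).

Left recursion appears on Factor.
For Factor: α = {id}, β = {id id, num, Atom Atom}. Rewrite as Factor → β Factor1 and Factor1 → α Factor1 | ε.

Expr -> num | Atom num num; Factor -> id id Factor1 | num Factor1 | Atom Atom Factor1; Atom -> num id | num | num id Factor; Factor1 -> id Factor1 | epsilon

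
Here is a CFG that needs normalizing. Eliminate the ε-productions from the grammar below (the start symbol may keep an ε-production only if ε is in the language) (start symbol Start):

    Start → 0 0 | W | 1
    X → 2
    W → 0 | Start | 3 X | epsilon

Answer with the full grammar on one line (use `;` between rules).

Start → 0 0 | W | 1 | ε; X → 2; W → 0 | Start | 3 X

Nullable set = {Start, W}.
ε ∈ L(G) since Start is nullable, so keep Start → ε.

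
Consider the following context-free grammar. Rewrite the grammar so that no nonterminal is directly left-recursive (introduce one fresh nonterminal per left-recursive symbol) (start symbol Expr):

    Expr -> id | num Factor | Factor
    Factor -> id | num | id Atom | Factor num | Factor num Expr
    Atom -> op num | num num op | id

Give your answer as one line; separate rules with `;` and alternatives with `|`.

Expr -> id | num Factor | Factor; Factor -> id Factor1 | num Factor1 | id Atom Factor1; Atom -> op num | num num op | id; Factor1 -> num Factor1 | num Expr Factor1 | ε

Left recursion appears on Factor.
For Factor: α = {num, num Expr}, β = {id, num, id Atom}. Rewrite as Factor → β Factor1 and Factor1 → α Factor1 | ε.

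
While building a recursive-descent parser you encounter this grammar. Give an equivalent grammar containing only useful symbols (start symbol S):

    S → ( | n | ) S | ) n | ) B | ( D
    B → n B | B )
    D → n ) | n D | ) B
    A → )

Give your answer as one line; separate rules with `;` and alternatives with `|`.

S → ( | n | ) S | ) n | ( D; D → n ) | n D

Generating nonterminals: {A, D, S}.
Reachable from S after that: {D, S}.
Removed useless symbols: {A, B} and every production mentioning them.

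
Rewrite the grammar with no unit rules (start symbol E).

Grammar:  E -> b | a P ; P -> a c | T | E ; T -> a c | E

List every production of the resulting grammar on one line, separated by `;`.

E -> b | a P; P -> b | a P | a c; T -> b | a P | a c

Unit pairs: P ⇒* {E, T}; T ⇒* {E}.
For each unit pair (A, B), copy every non-unit production of B to A, then drop all unit productions.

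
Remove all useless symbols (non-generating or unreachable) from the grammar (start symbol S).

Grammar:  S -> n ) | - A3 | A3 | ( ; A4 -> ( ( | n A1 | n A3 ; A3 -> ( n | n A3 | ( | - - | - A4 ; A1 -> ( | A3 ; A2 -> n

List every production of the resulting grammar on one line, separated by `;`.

S -> n ) | - A3 | A3 | (; A4 -> ( ( | n A1 | n A3; A3 -> ( n | n A3 | ( | - - | - A4; A1 -> ( | A3

Generating nonterminals: {A1, A2, A3, A4, S}.
Reachable from S after that: {A1, A3, A4, S}.
Removed useless symbols: {A2} and every production mentioning them.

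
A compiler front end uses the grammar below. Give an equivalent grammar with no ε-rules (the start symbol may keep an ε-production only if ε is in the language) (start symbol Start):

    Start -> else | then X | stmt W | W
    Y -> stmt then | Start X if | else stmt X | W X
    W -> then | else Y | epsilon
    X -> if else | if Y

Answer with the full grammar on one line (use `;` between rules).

Start -> else | then X | stmt W | stmt | W | ε; Y -> stmt then | Start X if | X if | else stmt X | W X | X; W -> then | else Y; X -> if else | if Y

The nullable symbols are {Start, W}.
ε ∈ L(G) since Start is nullable, so keep Start → ε.
Expand every rule over subsets of its nullable positions: Start → stmt W gives stmt W | stmt. Y → Start X if gives Start X if | X if. Y → W X gives W X | X.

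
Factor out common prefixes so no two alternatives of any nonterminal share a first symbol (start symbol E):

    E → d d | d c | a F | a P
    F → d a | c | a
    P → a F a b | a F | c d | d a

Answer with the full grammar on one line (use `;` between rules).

E has alternatives sharing prefix 'd': factor to E → d E' with E' → d | c.
E has alternatives sharing prefix 'a': factor to E → a E'' with E'' → F | P.
P has alternatives sharing prefix 'a F': factor to P → a F P' with P' → a b | ε.

E → d E' | a E''; F → d a | c | a; P → c d | d a | a F P'; E' → d | c; E'' → F | P; P' → a b | ε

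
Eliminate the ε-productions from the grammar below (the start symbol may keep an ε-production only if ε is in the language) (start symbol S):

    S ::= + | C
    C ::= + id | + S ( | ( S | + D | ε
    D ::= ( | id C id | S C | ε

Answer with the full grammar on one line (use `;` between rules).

S ::= + | C | ε; C ::= + id | + S ( | + ( | ( S | ( | + D | +; D ::= ( | id C id | id id | S C | S | C

Nullable nonterminals: {C, D, S}.
ε ∈ L(G) since S is nullable, so keep S → ε.
For each production, add variants omitting each subset of nullable occurrences: C → + S ( gives + S ( | + (. C → ( S gives ( S | (. C → + D gives + D | +. D → id C id gives id C id | id id.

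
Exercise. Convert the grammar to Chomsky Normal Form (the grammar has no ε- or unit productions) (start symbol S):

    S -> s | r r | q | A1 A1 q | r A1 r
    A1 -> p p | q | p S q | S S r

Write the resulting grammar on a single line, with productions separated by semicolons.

S -> s | X1 X1 | q | A1 Y1 | X1 Y2; A1 -> X3 X3 | q | X3 Y3 | S Y4; X1 -> r; X2 -> q; X3 -> p; Y1 -> A1 X2; Y2 -> A1 X1; Y3 -> S X2; Y4 -> S X1

Introduce a nonterminal for each terminal appearing in a rule of length ≥ 2: X1 → r, X2 → q, X3 → p.
Binarize each right-hand side of length ≥ 3 by chaining fresh nonterminals (Y1, Y2, …): affected rules were S → A1 A1 X2; S → X1 A1 X1; A1 → X3 S X2; A1 → S S X1.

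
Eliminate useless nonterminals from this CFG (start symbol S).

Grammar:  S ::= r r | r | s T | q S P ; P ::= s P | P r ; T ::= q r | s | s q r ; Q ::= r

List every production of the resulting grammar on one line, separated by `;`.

Generating nonterminals: {Q, S, T}.
Reachable from S after that: {S, T}.
Removed useless symbols: {P, Q} and every production mentioning them.

S ::= r r | r | s T; T ::= q r | s | s q r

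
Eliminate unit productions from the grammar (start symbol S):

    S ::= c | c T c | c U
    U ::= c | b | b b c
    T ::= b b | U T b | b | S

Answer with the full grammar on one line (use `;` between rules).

S ::= c | c T c | c U; U ::= c | b | b b c; T ::= c | c T c | c U | b b | U T b | b

Unit pairs: T ⇒* {S}.
For every A with A ⇒* B via unit rules, add B's non-unit alternatives to A; then delete every rule of the form X → Y.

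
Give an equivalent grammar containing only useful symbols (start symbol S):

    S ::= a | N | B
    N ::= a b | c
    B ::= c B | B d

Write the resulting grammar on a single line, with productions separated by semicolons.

Generating nonterminals: {N, S}.
Reachable from S after that: {N, S}.
Removed useless symbols: {B} and every production mentioning them.

S ::= a | N; N ::= a b | c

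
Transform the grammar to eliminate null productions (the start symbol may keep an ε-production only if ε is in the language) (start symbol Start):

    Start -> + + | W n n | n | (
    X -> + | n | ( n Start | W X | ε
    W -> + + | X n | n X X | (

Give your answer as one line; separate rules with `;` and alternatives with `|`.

Start -> + + | W n n | n | (; X -> + | n | ( n Start | W X | W; W -> + + | X n | n | n X X | n X | (

The nullable symbols are {X}.
ε ∉ L(G), so no ε-production is kept.
Expand every rule over subsets of its nullable positions: X → W X gives W X | W. W → X n gives X n | n. W → n X X gives n X X | n X.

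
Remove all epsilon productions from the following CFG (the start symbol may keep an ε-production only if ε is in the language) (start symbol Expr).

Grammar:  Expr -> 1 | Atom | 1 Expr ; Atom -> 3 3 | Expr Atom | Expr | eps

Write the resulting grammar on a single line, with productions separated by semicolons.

The nullable symbols are {Atom, Expr}.
ε ∈ L(G) since Expr is nullable, so keep Expr → ε.
Expand every rule over subsets of its nullable positions: Atom → Expr Atom gives Expr Atom | Expr.

Expr -> 1 | Atom | 1 Expr | eps; Atom -> 3 3 | Expr Atom | Expr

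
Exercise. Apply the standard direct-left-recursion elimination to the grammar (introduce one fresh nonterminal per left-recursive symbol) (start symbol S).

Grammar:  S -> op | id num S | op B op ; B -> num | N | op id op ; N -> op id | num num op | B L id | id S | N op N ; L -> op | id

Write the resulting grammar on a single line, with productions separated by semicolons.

S -> op | id num S | op B op; B -> num | N | op id op; N -> op id N' | num num op N' | B L id N' | id S N'; L -> op | id; N' -> op N N' | ε

Left recursion appears on N.
For N: α = {op N}, β = {op id, num num op, B L id, id S}. Rewrite as N → β N' and N' → α N' | ε.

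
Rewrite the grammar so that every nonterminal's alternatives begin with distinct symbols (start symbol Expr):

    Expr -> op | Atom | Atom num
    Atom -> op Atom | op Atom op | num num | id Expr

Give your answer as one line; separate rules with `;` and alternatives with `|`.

Expr -> op | Atom Expr1; Atom -> num num | id Expr | op Atom Atom1; Expr1 -> ε | num; Atom1 -> ε | op

Expr has alternatives sharing prefix 'Atom': factor to Expr → Atom Expr1 with Expr1 → ε | num.
Atom has alternatives sharing prefix 'op Atom': factor to Atom → op Atom Atom1 with Atom1 → ε | op.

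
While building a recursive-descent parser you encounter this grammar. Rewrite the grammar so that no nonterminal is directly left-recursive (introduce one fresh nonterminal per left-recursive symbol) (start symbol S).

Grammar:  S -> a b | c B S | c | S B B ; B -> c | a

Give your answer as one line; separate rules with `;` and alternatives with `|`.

S -> a b S' | c B S S' | c S'; B -> c | a; S' -> B B S' | ε

Left recursion appears on S.
For S: α = {B B}, β = {a b, c B S, c}. Rewrite as S → β S' and S' → α S' | ε.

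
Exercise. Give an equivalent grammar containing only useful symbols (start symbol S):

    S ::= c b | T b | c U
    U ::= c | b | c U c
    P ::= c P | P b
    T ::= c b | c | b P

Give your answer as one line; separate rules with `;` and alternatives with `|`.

Generating nonterminals: {S, T, U}.
Reachable from S after that: {S, T, U}.
Removed useless symbols: {P} and every production mentioning them.

S ::= c b | T b | c U; U ::= c | b | c U c; T ::= c b | c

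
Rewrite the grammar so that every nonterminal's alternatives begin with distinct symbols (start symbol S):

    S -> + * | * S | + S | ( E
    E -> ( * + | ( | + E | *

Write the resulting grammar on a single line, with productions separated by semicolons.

S has alternatives sharing prefix '+': factor to S → + S' with S' → * | S.
E has alternatives sharing prefix '(': factor to E → ( E' with E' → * + | ε.

S -> * S | ( E | + S'; E -> + E | * | ( E'; S' -> * | S; E' -> * + | ε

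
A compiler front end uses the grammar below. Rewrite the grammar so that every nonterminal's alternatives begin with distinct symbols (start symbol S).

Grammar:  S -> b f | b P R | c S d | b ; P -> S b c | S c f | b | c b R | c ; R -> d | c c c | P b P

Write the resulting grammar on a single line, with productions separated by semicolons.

S -> c S d | b S'; P -> b | S P' | c P''; R -> d | c c c | P b P; S' -> f | P R | eps; P' -> b c | c f; P'' -> b R | eps

S has alternatives sharing prefix 'b': factor to S → b S' with S' → f | P R | ε.
P has alternatives sharing prefix 'S': factor to P → S P' with P' → b c | c f.
P has alternatives sharing prefix 'c': factor to P → c P'' with P'' → b R | ε.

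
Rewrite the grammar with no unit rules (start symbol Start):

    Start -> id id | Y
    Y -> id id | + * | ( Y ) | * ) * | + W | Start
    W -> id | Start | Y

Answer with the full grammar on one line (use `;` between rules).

Unit pairs: Start ⇒* {Y}; W ⇒* {Start, Y}; Y ⇒* {Start}.
Replace each nonterminal's rules with the union of the non-unit rules of every nonterminal it unit-derives.

Start -> id id | + * | ( Y ) | * ) * | + W; Y -> id id | + * | ( Y ) | * ) * | + W; W -> id id | + * | ( Y ) | * ) * | + W | id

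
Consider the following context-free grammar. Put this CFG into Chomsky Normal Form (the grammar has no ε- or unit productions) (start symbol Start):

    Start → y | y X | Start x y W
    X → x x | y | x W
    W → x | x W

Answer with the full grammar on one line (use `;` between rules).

Introduce a nonterminal for each terminal appearing in a rule of length ≥ 2: X1 → y, X2 → x.
Binarize each right-hand side of length ≥ 3 by chaining fresh nonterminals (Y1, Y2, …): affected rules were Start → Start X2 X1 W.

Start → y | X1 X | Start Y1; X → X2 X2 | y | X2 W; W → x | X2 W; X1 → y; X2 → x; Y1 → X2 Y2; Y2 → X1 W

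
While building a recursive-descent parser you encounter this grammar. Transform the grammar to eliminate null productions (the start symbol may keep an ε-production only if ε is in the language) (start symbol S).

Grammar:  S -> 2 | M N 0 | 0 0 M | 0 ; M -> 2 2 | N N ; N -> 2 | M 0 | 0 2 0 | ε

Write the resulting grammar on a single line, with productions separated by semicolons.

Nullable nonterminals: {M, N}.
ε ∉ L(G), so no ε-production is kept.
Expand every rule over subsets of its nullable positions: S → M N 0 gives M N 0 | M 0 | N 0 | 0. S → 0 0 M gives 0 0 M | 0 0. M → N N gives N N | N. N → M 0 gives M 0 | 0.

S -> 2 | M N 0 | M 0 | N 0 | 0 | 0 0 M | 0 0; M -> 2 2 | N N | N; N -> 2 | M 0 | 0 | 0 2 0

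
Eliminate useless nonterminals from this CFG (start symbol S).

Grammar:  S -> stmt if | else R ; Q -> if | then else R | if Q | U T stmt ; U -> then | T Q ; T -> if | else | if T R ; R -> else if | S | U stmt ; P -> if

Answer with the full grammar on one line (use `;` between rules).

S -> stmt if | else R; Q -> if | then else R | if Q | U T stmt; U -> then | T Q; T -> if | else | if T R; R -> else if | S | U stmt

Generating nonterminals: {P, Q, R, S, T, U}.
Reachable from S after that: {Q, R, S, T, U}.
Removed useless symbols: {P} and every production mentioning them.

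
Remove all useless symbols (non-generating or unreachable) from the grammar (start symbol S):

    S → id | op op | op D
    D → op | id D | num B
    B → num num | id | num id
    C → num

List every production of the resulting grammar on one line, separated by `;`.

S → id | op op | op D; D → op | id D | num B; B → num num | id | num id

Generating nonterminals: {B, C, D, S}.
Reachable from S after that: {B, D, S}.
Removed useless symbols: {C} and every production mentioning them.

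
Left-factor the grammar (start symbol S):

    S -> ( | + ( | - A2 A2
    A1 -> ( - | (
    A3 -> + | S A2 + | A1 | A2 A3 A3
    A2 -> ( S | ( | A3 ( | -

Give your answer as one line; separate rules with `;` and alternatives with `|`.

A1 has alternatives sharing prefix '(': factor to A1 → ( A1' with A1' → - | ε.
A2 has alternatives sharing prefix '(': factor to A2 → ( A2' with A2' → S | ε.

S -> ( | + ( | - A2 A2; A1 -> ( A1'; A3 -> + | S A2 + | A1 | A2 A3 A3; A2 -> A3 ( | - | ( A2'; A1' -> - | eps; A2' -> S | eps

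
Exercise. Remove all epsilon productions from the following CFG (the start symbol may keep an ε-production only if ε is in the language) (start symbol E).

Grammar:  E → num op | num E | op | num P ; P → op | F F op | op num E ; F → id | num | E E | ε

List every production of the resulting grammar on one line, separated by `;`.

E → num op | num E | op | num P; P → op | F F op | F op | op num E; F → id | num | E E

The nullable symbols are {F}.
ε ∉ L(G), so no ε-production is kept.
Add the nullable-subset variants: P → F F op gives F F op | F op.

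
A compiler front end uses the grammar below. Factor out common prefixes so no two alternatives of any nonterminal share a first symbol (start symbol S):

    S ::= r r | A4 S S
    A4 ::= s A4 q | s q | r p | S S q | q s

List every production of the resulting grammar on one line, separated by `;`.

A4 has alternatives sharing prefix 's': factor to A4 → s A4' with A4' → A4 q | q.

S ::= r r | A4 S S; A4 ::= r p | S S q | q s | s A4'; A4' ::= A4 q | q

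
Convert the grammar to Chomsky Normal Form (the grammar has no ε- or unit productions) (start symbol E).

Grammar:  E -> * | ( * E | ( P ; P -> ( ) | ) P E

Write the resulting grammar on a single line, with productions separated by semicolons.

Introduce a nonterminal for each terminal appearing in a rule of length ≥ 2: X1 → (, X2 → *, X3 → ).
Binarize each right-hand side of length ≥ 3 by chaining fresh nonterminals (Y1, Y2, …): affected rules were E → X1 X2 E; P → X3 P E.

E -> * | X1 Y1 | X1 P; P -> X1 X3 | X3 Y2; X1 -> (; X2 -> *; X3 -> ); Y1 -> X2 E; Y2 -> P E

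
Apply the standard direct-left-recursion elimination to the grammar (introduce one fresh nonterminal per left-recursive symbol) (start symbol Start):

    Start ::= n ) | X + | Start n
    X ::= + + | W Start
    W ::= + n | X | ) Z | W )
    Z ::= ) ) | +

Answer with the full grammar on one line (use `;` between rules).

Left recursion appears on Start, W.
For Start: α = {n}, β = {n ), X +}. Rewrite as Start → β Start1 and Start1 → α Start1 | ε.
For W: α = {)}, β = {+ n, X, ) Z}. Rewrite as W → β W1 and W1 → α W1 | ε.

Start ::= n ) Start1 | X + Start1; X ::= + + | W Start; W ::= + n W1 | X W1 | ) Z W1; Z ::= ) ) | +; Start1 ::= n Start1 | ε; W1 ::= ) W1 | ε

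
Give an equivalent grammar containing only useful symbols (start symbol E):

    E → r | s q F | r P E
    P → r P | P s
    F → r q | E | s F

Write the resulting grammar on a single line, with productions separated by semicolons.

E → r | s q F; F → r q | E | s F

Generating nonterminals: {E, F}.
Reachable from E after that: {E, F}.
Removed useless symbols: {P} and every production mentioning them.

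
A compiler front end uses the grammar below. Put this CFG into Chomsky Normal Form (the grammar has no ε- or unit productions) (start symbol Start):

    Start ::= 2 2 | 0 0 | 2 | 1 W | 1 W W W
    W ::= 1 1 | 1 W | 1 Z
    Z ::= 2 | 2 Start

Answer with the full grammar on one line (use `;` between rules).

Introduce a nonterminal for each terminal appearing in a rule of length ≥ 2: X1 → 2, X2 → 0, X3 → 1.
Binarize each right-hand side of length ≥ 3 by chaining fresh nonterminals (Y1, Y2, …): affected rules were Start → X3 W W W.

Start ::= X1 X1 | X2 X2 | 2 | X3 W | X3 Y1; W ::= X3 X3 | X3 W | X3 Z; Z ::= 2 | X1 Start; X1 ::= 2; X2 ::= 0; X3 ::= 1; Y1 ::= W Y2; Y2 ::= W W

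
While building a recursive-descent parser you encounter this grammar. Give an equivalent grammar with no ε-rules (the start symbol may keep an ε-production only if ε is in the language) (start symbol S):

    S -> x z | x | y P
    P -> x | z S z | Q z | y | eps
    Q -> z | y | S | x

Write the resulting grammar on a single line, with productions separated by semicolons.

S -> x z | x | y P | y; P -> x | z S z | Q z | y; Q -> z | y | S | x

Nullable set = {P}.
ε ∉ L(G), so no ε-production is kept.
Expand every rule over subsets of its nullable positions: S → y P gives y P | y.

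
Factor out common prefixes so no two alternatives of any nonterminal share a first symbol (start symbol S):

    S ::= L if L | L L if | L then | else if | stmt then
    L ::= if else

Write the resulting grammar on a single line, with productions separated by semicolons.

S ::= else if | stmt then | L S'; L ::= if else; S' ::= if L | L if | then

S has alternatives sharing prefix 'L': factor to S → L S' with S' → if L | L if | then.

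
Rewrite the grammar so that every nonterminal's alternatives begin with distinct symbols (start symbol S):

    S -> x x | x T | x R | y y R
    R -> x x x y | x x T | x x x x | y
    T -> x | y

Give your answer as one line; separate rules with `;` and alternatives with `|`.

S -> y y R | x S'; R -> y | x x R'; T -> x | y; S' -> x | T | R; R' -> T | x R''; R'' -> y | x

S has alternatives sharing prefix 'x': factor to S → x S' with S' → x | T | R.
R has alternatives sharing prefix 'x x': factor to R → x x R' with R' → x y | T | x x.
R' has alternatives sharing prefix 'x': factor to R' → x R'' with R'' → y | x.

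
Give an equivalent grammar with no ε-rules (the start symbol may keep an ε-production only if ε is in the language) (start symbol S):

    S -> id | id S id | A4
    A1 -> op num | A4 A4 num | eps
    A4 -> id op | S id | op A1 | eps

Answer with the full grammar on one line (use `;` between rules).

S -> id | id S id | id id | A4 | eps; A1 -> op num | A4 A4 num | A4 num | num; A4 -> id op | S id | id | op A1 | op

The nullable symbols are {A1, A4, S}.
ε ∈ L(G) since S is nullable, so keep S → ε.
Add the nullable-subset variants: S → id S id gives id S id | id id. A1 → A4 A4 num gives A4 A4 num | A4 num | num. A4 → S id gives S id | id. A4 → op A1 gives op A1 | op.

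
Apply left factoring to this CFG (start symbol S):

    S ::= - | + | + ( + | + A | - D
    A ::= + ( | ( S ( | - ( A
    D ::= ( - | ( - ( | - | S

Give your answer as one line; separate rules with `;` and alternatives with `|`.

S has alternatives sharing prefix '+': factor to S → + S' with S' → ε | ( + | A.
S has alternatives sharing prefix '-': factor to S → - S'' with S'' → ε | D.
D has alternatives sharing prefix '( -': factor to D → ( - D' with D' → ε | (.

S ::= + S' | - S''; A ::= + ( | ( S ( | - ( A; D ::= - | S | ( - D'; S' ::= ε | ( + | A; S'' ::= ε | D; D' ::= ε | (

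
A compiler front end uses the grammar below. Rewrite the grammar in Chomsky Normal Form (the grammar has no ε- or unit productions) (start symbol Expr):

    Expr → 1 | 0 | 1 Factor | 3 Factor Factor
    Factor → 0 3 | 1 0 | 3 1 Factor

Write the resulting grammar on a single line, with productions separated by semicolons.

Expr → 1 | 0 | X1 Factor | X2 Y1; Factor → X3 X2 | X1 X3 | X2 Y2; X1 → 1; X2 → 3; X3 → 0; Y1 → Factor Factor; Y2 → X1 Factor

Introduce a nonterminal for each terminal appearing in a rule of length ≥ 2: X1 → 1, X2 → 3, X3 → 0.
Binarize each right-hand side of length ≥ 3 by chaining fresh nonterminals (Y1, Y2, …): affected rules were Expr → X2 Factor Factor; Factor → X2 X1 Factor.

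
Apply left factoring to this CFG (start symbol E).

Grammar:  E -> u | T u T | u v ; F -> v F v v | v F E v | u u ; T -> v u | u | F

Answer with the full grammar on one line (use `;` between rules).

E has alternatives sharing prefix 'u': factor to E → u E' with E' → ε | v.
F has alternatives sharing prefix 'v F': factor to F → v F F' with F' → v v | E v.

E -> T u T | u E'; F -> u u | v F F'; T -> v u | u | F; E' -> ε | v; F' -> v v | E v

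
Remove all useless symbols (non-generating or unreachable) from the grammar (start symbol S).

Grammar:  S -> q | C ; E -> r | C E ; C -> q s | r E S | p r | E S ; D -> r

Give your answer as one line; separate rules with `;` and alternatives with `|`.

Generating nonterminals: {C, D, E, S}.
Reachable from S after that: {C, E, S}.
Removed useless symbols: {D} and every production mentioning them.

S -> q | C; E -> r | C E; C -> q s | r E S | p r | E S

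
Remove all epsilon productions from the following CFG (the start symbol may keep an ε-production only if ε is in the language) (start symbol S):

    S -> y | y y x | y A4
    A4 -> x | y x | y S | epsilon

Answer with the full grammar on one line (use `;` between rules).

Nullable nonterminals: {A4}.
ε ∉ L(G), so no ε-production is kept.

S -> y | y y x | y A4; A4 -> x | y x | y S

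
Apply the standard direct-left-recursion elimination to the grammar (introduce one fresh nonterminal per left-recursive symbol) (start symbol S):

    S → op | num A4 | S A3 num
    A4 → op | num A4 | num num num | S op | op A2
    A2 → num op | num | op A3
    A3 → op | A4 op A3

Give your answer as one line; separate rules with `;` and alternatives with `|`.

Directly left-recursive nonterminal: S.
For S: α = {A3 num}, β = {op, num A4}. Rewrite as S → β S' and S' → α S' | ε.

S → op S' | num A4 S'; A4 → op | num A4 | num num num | S op | op A2; A2 → num op | num | op A3; A3 → op | A4 op A3; S' → A3 num S' | ε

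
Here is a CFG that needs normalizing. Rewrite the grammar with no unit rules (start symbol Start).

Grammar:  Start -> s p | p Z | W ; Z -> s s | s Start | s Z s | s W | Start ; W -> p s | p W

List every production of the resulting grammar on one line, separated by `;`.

Start -> s p | p Z | p s | p W; Z -> s s | s Start | s Z s | s W | s p | p Z | p s | p W; W -> p s | p W

Unit pairs: Start ⇒* {W}; Z ⇒* {Start, W}.
Replace each nonterminal's rules with the union of the non-unit rules of every nonterminal it unit-derives.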